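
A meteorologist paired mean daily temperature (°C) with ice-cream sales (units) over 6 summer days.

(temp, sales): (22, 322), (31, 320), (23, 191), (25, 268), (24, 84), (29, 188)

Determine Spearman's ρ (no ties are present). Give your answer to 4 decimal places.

-0.1429

Rank temp: 1, 6, 2, 4, 3, 5
Rank sales: 6, 5, 3, 4, 1, 2
d = rank(temp) − rank(sales): -5, 1, -1, 0, 2, 3; Σd² = 40
ρ = 1 − 6Σd² / [n(n²−1)] = 1 − 6×40 / (6×35) = 1 − 240/210 ≈ -0.1429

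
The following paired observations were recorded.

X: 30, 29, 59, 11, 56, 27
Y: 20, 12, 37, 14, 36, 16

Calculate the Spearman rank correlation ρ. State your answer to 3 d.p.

Rank X: 4, 3, 6, 1, 5, 2
Rank Y: 4, 1, 6, 2, 5, 3
d = rank(X) − rank(Y): 0, 2, 0, -1, 0, -1; Σd² = 6
ρ = 1 − 6Σd² / [n(n²−1)] = 1 − 6×6 / (6×35) = 1 − 36/210 ≈ 0.829

0.829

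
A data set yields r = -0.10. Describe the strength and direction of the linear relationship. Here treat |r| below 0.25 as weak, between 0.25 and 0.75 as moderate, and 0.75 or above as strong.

weak negative

r = -0.10 < 0 so the relationship is negative.
|r| = 0.10, which falls in the weak range.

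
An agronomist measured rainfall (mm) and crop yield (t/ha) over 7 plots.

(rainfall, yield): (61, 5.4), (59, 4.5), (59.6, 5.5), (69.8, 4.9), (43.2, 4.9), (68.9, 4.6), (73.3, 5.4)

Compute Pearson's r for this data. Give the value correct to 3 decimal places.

0.112

n = 7, Σx = 434.8, Σy = 35.2, Σx² = 27612.54, Σy² = 178, Σxy = 2189.16
nΣxy − ΣxΣy = 15324.12 − 15304.96 = 19.16
nΣx² − (Σx)² = 193287.78 − 189051.04 = 4236.74; nΣy² − (Σy)² = 1246 − 1239.04 = 6.96
r = 19.16 / √(4236.74 × 6.96) = 19.16 / 171.7199 ≈ 0.112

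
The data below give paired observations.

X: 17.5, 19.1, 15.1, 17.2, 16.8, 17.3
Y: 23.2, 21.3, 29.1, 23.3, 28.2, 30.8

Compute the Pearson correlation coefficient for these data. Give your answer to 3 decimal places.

n = 6, ΣX = 103, ΣY = 155.9, ΣX² = 1776.44, ΣY² = 4125.51, ΣXY = 2659.6
nΣXY − ΣXΣY = 15957.6 − 16057.7 = -100.1
nΣX² − (ΣX)² = 10658.64 − 10609 = 49.64; nΣY² − (ΣY)² = 24753.06 − 24304.81 = 448.25
r = -100.1 / √(49.64 × 448.25) = -100.1 / 149.1681 ≈ -0.671

-0.671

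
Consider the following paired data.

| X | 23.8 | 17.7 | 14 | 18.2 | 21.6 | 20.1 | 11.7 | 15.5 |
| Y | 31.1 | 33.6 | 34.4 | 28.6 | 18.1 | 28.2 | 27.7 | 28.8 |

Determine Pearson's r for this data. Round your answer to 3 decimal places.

-0.308

n = 8, ΣX = 142.6, ΣY = 230.5, ΣX² = 2654.68, ΣY² = 6817.07, ΣXY = 4065.29
nΣXY − ΣXΣY = 32522.32 − 32869.3 = -346.98
nΣX² − (ΣX)² = 21237.44 − 20334.76 = 902.68; nΣY² − (ΣY)² = 54536.56 − 53130.25 = 1406.31
r = -346.98 / √(902.68 × 1406.31) = -346.98 / 1126.6978 ≈ -0.308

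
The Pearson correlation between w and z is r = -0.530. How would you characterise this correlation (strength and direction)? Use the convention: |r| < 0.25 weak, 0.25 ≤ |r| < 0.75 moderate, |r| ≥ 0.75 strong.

moderate negative

r = -0.530 < 0 so the relationship is negative.
|r| = 0.530, which falls in the moderate range.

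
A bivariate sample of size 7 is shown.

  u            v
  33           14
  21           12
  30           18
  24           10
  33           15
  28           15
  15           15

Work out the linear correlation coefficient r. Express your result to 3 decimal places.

0.311

n = 7, Σu = 184, Σv = 99, Σu² = 5104, Σv² = 1439, Σuv = 2634
nΣuv − ΣuΣv = 18438 − 18216 = 222
nΣu² − (Σu)² = 35728 − 33856 = 1872; nΣv² − (Σv)² = 10073 − 9801 = 272
r = 222 / √(1872 × 272) = 222 / 713.5713 ≈ 0.311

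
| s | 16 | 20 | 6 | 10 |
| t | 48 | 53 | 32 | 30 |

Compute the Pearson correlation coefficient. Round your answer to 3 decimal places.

0.939

n = 4, Σs = 52, Σt = 163, Σs² = 792, Σt² = 7037, Σst = 2320
nΣst − ΣsΣt = 9280 − 8476 = 804
nΣs² − (Σs)² = 3168 − 2704 = 464; nΣt² − (Σt)² = 28148 − 26569 = 1579
r = 804 / √(464 × 1579) = 804 / 855.9533 ≈ 0.939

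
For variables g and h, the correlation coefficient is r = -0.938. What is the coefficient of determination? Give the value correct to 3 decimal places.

r² = (-0.938)² = 0.880

0.880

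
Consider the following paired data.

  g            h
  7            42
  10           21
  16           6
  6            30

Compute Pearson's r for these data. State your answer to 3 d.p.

n = 4, Σg = 39, Σh = 99, Σg² = 441, Σh² = 3141, Σgh = 780
nΣgh − ΣgΣh = 3120 − 3861 = -741
nΣg² − (Σg)² = 1764 − 1521 = 243; nΣh² − (Σh)² = 12564 − 9801 = 2763
r = -741 / √(243 × 2763) = -741 / 819.3955 ≈ -0.904

-0.904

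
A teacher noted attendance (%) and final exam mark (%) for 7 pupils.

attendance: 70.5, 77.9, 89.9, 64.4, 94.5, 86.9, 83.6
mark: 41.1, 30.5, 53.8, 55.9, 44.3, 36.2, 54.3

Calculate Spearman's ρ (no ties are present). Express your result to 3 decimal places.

-0.143

Rank attendance: 2, 3, 6, 1, 7, 5, 4
Rank mark: 3, 1, 5, 7, 4, 2, 6
d = rank(attendance) − rank(mark): -1, 2, 1, -6, 3, 3, -2; Σd² = 64
ρ = 1 − 6Σd² / [n(n²−1)] = 1 − 6×64 / (7×48) = 1 − 384/336 ≈ -0.143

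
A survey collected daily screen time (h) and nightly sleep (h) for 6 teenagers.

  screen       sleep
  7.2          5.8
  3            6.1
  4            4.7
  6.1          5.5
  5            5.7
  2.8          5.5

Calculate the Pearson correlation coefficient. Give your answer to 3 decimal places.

n = 6, Σx = 28.1, Σy = 33.3, Σx² = 146.89, Σy² = 185.93, Σxy = 156.31
nΣxy − ΣxΣy = 937.86 − 935.73 = 2.13
nΣx² − (Σx)² = 881.34 − 789.61 = 91.73; nΣy² − (Σy)² = 1115.58 − 1108.89 = 6.69
r = 2.13 / √(91.73 × 6.69) = 2.13 / 24.7724 ≈ 0.086

0.086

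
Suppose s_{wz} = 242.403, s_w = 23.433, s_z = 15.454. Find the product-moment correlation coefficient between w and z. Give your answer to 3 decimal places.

0.669

r = Cov(w,z) / (s_w · s_z) = 242.403 / (23.433 × 15.454)
  = 242.403 / 362.1336 ≈ 0.669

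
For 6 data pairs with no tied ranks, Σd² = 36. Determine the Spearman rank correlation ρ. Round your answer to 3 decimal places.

ρ = 1 − 6Σd² / [n(n²−1)] = 1 − 6×36 / (6×35)
  = 1 − 216/210 = 1 − 1.0286 ≈ -0.029

-0.029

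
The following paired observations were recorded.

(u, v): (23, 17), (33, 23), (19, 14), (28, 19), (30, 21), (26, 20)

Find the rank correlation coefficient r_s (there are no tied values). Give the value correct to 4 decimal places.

Rank u: 2, 6, 1, 4, 5, 3
Rank v: 2, 6, 1, 3, 5, 4
d = rank(u) − rank(v): 0, 0, 0, 1, 0, -1; Σd² = 2
ρ = 1 − 6Σd² / [n(n²−1)] = 1 − 6×2 / (6×35) = 1 − 12/210 ≈ 0.9429

0.9429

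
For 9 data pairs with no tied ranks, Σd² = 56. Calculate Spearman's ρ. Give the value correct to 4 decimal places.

ρ = 1 − 6Σd² / [n(n²−1)] = 1 − 6×56 / (9×80)
  = 1 − 336/720 = 1 − 0.46667 ≈ 0.5333

0.5333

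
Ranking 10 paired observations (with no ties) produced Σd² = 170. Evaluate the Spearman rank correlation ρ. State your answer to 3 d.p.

ρ = 1 − 6Σd² / [n(n²−1)] = 1 − 6×170 / (10×99)
  = 1 − 1020/990 = 1 − 1.0303 ≈ -0.030

-0.030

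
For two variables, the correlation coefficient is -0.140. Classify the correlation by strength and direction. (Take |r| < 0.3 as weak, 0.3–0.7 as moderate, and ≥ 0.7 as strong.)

r = -0.140 < 0 so the relationship is negative.
|r| = 0.140, which falls in the weak range.

weak negative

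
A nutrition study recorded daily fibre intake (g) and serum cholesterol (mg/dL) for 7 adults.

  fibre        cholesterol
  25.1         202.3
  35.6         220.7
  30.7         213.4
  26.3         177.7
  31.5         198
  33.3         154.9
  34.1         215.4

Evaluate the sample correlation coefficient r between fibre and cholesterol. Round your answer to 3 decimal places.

n = 7, Σx = 216.6, Σy = 1382.4, Σx² = 6795.5, Σy² = 276345.8, Σxy = 42899.85
nΣxy − ΣxΣy = 300298.95 − 299427.84 = 871.11
nΣx² − (Σx)² = 47568.5 − 46915.56 = 652.94; nΣy² − (Σy)² = 1934420.6 − 1911029.76 = 23390.84
r = 871.11 / √(652.94 × 23390.84) = 871.11 / 3908.0449 ≈ 0.223

0.223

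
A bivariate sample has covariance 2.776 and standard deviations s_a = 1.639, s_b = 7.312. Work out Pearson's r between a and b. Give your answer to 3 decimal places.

0.232

r = Cov(a,b) / (s_a · s_b) = 2.776 / (1.639 × 7.312)
  = 2.776 / 11.9844 ≈ 0.232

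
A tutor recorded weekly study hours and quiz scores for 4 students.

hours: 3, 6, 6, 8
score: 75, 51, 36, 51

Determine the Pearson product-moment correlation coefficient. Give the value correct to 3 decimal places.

-0.699

n = 4, Σx = 23, Σy = 213, Σx² = 145, Σy² = 12123, Σxy = 1155
nΣxy − ΣxΣy = 4620 − 4899 = -279
nΣx² − (Σx)² = 580 − 529 = 51; nΣy² − (Σy)² = 48492 − 45369 = 3123
r = -279 / √(51 × 3123) = -279 / 399.0902 ≈ -0.699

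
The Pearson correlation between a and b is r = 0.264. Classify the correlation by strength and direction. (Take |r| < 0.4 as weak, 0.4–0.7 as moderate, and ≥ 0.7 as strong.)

r = 0.264 > 0 so the relationship is positive.
|r| = 0.264, which falls in the weak range.

weak positive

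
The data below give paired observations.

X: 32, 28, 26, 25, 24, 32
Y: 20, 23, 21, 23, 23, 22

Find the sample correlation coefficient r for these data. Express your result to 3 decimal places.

-0.589

n = 6, ΣX = 167, ΣY = 132, ΣX² = 4709, ΣY² = 2912, ΣXY = 3661
nΣXY − ΣXΣY = 21966 − 22044 = -78
nΣX² − (ΣX)² = 28254 − 27889 = 365; nΣY² − (ΣY)² = 17472 − 17424 = 48
r = -78 / √(365 × 48) = -78 / 132.3631 ≈ -0.589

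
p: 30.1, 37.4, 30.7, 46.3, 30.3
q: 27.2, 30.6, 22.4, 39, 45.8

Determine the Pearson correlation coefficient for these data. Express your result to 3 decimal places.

n = 5, Σp = 174.8, Σq = 165, Σp² = 6309.04, Σq² = 5796.6, Σpq = 5844.28
nΣpq − ΣpΣq = 29221.4 − 28842 = 379.4
nΣp² − (Σp)² = 31545.2 − 30555.04 = 990.16; nΣq² − (Σq)² = 28983 − 27225 = 1758
r = 379.4 / √(990.16 × 1758) = 379.4 / 1319.3564 ≈ 0.288

0.288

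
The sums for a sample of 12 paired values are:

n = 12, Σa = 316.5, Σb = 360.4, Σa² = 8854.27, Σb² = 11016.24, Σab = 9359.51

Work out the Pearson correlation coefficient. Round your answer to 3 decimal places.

-0.468

r = (nΣab − ΣaΣb) / √[(nΣa² − (Σa)²)(nΣb² − (Σb)²)]
Numerator: 12×9359.51 − 316.5×360.4 = -1752.48
Denominator: √[(106251.24 − 100172.25)(132194.88 − 129888.16)] = √[6078.99 × 2306.72] = 3744.6666
r = -1752.48 / 3744.6666 ≈ -0.468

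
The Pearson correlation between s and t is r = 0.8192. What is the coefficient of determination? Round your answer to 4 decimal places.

0.6711

r² = (0.8192)² = 0.6711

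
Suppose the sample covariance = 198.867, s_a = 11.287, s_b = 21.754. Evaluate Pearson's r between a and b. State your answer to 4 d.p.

r = Cov(a,b) / (s_a · s_b) = 198.867 / (11.287 × 21.754)
  = 198.867 / 245.5374 ≈ 0.8099

0.8099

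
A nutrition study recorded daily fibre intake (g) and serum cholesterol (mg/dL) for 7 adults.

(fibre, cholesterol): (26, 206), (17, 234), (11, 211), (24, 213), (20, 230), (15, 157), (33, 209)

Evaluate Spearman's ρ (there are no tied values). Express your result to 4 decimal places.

Rank fibre: 6, 3, 1, 5, 4, 2, 7
Rank cholesterol: 2, 7, 4, 5, 6, 1, 3
d = rank(fibre) − rank(cholesterol): 4, -4, -3, 0, -2, 1, 4; Σd² = 62
ρ = 1 − 6Σd² / [n(n²−1)] = 1 − 6×62 / (7×48) = 1 − 372/336 ≈ -0.1071

-0.1071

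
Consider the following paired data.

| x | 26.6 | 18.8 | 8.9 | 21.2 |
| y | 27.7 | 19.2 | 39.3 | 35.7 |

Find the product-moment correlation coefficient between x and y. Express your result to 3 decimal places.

-0.485

n = 4, Σx = 75.5, Σy = 121.9, Σx² = 1589.65, Σy² = 3954.91, Σxy = 2204.39
nΣxy − ΣxΣy = 8817.56 − 9203.45 = -385.89
nΣx² − (Σx)² = 6358.6 − 5700.25 = 658.35; nΣy² − (Σy)² = 15819.64 − 14859.61 = 960.03
r = -385.89 / √(658.35 × 960.03) = -385.89 / 795.0068 ≈ -0.485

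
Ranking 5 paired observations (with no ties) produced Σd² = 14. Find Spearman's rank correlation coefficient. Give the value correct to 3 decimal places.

0.300

ρ = 1 − 6Σd² / [n(n²−1)] = 1 − 6×14 / (5×24)
  = 1 − 84/120 = 1 − 0.7000 ≈ 0.300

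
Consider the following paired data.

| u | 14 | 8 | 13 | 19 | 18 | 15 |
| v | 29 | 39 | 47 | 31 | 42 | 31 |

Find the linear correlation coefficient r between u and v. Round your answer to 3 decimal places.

-0.255

n = 6, Σu = 87, Σv = 219, Σu² = 1339, Σv² = 8257, Σuv = 3139
nΣuv − ΣuΣv = 18834 − 19053 = -219
nΣu² − (Σu)² = 8034 − 7569 = 465; nΣv² − (Σv)² = 49542 − 47961 = 1581
r = -219 / √(465 × 1581) = -219 / 857.4176 ≈ -0.255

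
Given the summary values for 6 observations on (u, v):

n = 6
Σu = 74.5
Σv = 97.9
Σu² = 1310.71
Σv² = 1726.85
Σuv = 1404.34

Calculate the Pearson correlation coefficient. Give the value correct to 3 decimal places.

0.845

r = (nΣuv − ΣuΣv) / √[(nΣu² − (Σu)²)(nΣv² − (Σv)²)]
Numerator: 6×1404.34 − 74.5×97.9 = 1132.49
Denominator: √[(7864.26 − 5550.25)(10361.1 − 9584.41)] = √[2314.01 × 776.69] = 1340.6224
r = 1132.49 / 1340.6224 ≈ 0.845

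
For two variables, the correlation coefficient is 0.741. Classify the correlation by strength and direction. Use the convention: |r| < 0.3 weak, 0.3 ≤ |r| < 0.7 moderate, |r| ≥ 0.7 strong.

r = 0.741 > 0 so the relationship is positive.
|r| = 0.741, which falls in the strong range.

strong positive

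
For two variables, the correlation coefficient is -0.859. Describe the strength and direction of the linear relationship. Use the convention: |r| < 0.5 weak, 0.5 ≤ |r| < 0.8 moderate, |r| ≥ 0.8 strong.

strong negative

r = -0.859 < 0 so the relationship is negative.
|r| = 0.859, which falls in the strong range.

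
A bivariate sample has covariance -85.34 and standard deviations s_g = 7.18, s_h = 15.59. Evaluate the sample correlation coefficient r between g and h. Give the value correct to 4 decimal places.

-0.7624

r = Cov(g,h) / (s_g · s_h) = -85.34 / (7.18 × 15.59)
  = -85.34 / 111.9362 ≈ -0.7624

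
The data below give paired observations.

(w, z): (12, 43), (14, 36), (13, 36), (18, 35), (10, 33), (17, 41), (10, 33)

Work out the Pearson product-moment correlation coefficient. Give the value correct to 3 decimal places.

0.326

n = 7, Σw = 94, Σz = 257, Σw² = 1322, Σz² = 9525, Σwz = 3475
nΣwz − ΣwΣz = 24325 − 24158 = 167
nΣw² − (Σw)² = 9254 − 8836 = 418; nΣz² − (Σz)² = 66675 − 66049 = 626
r = 167 / √(418 × 626) = 167 / 511.5349 ≈ 0.326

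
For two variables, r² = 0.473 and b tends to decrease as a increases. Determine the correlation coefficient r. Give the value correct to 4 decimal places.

-0.6877

|r| = √0.473 = 0.6877
The association is negative, so r = −0.6877.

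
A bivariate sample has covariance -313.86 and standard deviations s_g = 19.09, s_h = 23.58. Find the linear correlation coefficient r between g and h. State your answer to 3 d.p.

r = Cov(g,h) / (s_g · s_h) = -313.86 / (19.09 × 23.58)
  = -313.86 / 450.1422 ≈ -0.697

-0.697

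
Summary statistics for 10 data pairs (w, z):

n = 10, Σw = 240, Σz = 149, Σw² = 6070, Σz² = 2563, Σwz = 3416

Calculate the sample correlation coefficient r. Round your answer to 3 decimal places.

-0.491

r = (nΣwz − ΣwΣz) / √[(nΣw² − (Σw)²)(nΣz² − (Σz)²)]
Numerator: 10×3416 − 240×149 = -1600
Denominator: √[(60700 − 57600)(25630 − 22201)] = √[3100 × 3429] = 3260.3527
r = -1600 / 3260.3527 ≈ -0.491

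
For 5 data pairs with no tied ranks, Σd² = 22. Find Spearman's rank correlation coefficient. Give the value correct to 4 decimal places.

-0.1000

ρ = 1 − 6Σd² / [n(n²−1)] = 1 − 6×22 / (5×24)
  = 1 − 132/120 = 1 − 1.10000 ≈ -0.1000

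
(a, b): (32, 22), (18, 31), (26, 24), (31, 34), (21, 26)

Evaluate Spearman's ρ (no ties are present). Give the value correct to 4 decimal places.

Rank a: 5, 1, 3, 4, 2
Rank b: 1, 4, 2, 5, 3
d = rank(a) − rank(b): 4, -3, 1, -1, -1; Σd² = 28
ρ = 1 − 6Σd² / [n(n²−1)] = 1 − 6×28 / (5×24) = 1 − 168/120 ≈ -0.4000

-0.4000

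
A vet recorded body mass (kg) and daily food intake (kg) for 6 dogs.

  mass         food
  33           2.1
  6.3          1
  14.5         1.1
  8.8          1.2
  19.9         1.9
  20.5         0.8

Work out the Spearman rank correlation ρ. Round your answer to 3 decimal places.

Rank mass: 6, 1, 3, 2, 4, 5
Rank food: 6, 2, 3, 4, 5, 1
d = rank(mass) − rank(food): 0, -1, 0, -2, -1, 4; Σd² = 22
ρ = 1 − 6Σd² / [n(n²−1)] = 1 − 6×22 / (6×35) = 1 − 132/210 ≈ 0.371

0.371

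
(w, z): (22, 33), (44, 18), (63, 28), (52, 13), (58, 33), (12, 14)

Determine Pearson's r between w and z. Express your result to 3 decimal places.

n = 6, Σw = 251, Σz = 139, Σw² = 12601, Σz² = 3651, Σwz = 6040
nΣwz − ΣwΣz = 36240 − 34889 = 1351
nΣw² − (Σw)² = 75606 − 63001 = 12605; nΣz² − (Σz)² = 21906 − 19321 = 2585
r = 1351 / √(12605 × 2585) = 1351 / 5708.2331 ≈ 0.237

0.237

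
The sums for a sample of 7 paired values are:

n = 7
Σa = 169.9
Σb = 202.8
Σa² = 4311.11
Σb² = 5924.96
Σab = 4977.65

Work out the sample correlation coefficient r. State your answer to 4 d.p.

0.5749

r = (nΣab − ΣaΣb) / √[(nΣa² − (Σa)²)(nΣb² − (Σb)²)]
Numerator: 7×4977.65 − 169.9×202.8 = 387.83
Denominator: √[(30177.77 − 28866.01)(41474.72 − 41127.84)] = √[1311.76 × 346.88] = 674.5542
r = 387.83 / 674.5542 ≈ 0.5749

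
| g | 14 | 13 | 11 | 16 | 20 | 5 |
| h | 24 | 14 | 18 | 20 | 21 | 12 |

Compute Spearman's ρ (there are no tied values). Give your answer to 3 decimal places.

Rank g: 4, 3, 2, 5, 6, 1
Rank h: 6, 2, 3, 4, 5, 1
d = rank(g) − rank(h): -2, 1, -1, 1, 1, 0; Σd² = 8
ρ = 1 − 6Σd² / [n(n²−1)] = 1 − 6×8 / (6×35) = 1 − 48/210 ≈ 0.771

0.771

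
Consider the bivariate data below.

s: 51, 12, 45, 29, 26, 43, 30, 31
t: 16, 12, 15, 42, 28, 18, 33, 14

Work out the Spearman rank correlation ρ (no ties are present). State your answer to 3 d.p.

-0.095

Rank s: 8, 1, 7, 3, 2, 6, 4, 5
Rank t: 4, 1, 3, 8, 6, 5, 7, 2
d = rank(s) − rank(t): 4, 0, 4, -5, -4, 1, -3, 3; Σd² = 92
ρ = 1 − 6Σd² / [n(n²−1)] = 1 − 6×92 / (8×63) = 1 − 552/504 ≈ -0.095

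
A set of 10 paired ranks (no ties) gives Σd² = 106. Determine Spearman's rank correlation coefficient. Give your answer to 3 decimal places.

0.358

ρ = 1 − 6Σd² / [n(n²−1)] = 1 − 6×106 / (10×99)
  = 1 − 636/990 = 1 − 0.6424 ≈ 0.358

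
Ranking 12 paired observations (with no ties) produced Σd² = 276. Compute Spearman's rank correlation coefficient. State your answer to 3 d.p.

ρ = 1 − 6Σd² / [n(n²−1)] = 1 − 6×276 / (12×143)
  = 1 − 1656/1716 = 1 − 0.9650 ≈ 0.035

0.035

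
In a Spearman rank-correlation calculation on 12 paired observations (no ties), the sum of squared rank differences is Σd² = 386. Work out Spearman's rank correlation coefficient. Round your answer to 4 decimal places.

ρ = 1 − 6Σd² / [n(n²−1)] = 1 − 6×386 / (12×143)
  = 1 − 2316/1716 = 1 − 1.34965 ≈ -0.3497

-0.3497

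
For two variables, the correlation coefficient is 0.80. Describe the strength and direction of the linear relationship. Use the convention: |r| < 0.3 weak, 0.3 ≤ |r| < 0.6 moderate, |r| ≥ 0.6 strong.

r = 0.80 > 0 so the relationship is positive.
|r| = 0.80, which falls in the strong range.

strong positive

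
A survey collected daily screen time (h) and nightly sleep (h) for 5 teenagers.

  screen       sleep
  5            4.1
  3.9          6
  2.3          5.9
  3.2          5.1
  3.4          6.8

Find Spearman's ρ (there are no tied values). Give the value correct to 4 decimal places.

Rank screen: 5, 4, 1, 2, 3
Rank sleep: 1, 4, 3, 2, 5
d = rank(screen) − rank(sleep): 4, 0, -2, 0, -2; Σd² = 24
ρ = 1 − 6Σd² / [n(n²−1)] = 1 − 6×24 / (5×24) = 1 − 144/120 ≈ -0.2000

-0.2000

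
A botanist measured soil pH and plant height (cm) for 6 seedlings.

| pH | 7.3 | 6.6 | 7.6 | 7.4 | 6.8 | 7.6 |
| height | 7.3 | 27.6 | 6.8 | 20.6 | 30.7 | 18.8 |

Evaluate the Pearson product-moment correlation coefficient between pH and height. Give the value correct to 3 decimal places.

n = 6, Σx = 43.3, Σy = 111.8, Σx² = 313.37, Σy² = 2581.58, Σxy = 791.21
nΣxy − ΣxΣy = 4747.26 − 4840.94 = -93.68
nΣx² − (Σx)² = 1880.22 − 1874.89 = 5.33; nΣy² − (Σy)² = 15489.48 − 12499.24 = 2990.24
r = -93.68 / √(5.33 × 2990.24) = -93.68 / 126.2457 ≈ -0.742

-0.742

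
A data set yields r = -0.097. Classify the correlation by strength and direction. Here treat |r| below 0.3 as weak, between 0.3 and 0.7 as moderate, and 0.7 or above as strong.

weak negative

r = -0.097 < 0 so the relationship is negative.
|r| = 0.097, which falls in the weak range.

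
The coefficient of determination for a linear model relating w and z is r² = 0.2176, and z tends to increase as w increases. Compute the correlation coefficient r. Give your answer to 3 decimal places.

0.466

|r| = √0.2176 = 0.466
The association is positive, so r = 0.466.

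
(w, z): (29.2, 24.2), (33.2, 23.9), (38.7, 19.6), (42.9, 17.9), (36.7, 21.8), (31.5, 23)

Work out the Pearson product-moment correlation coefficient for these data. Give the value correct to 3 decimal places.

-0.957

n = 6, Σw = 212.2, Σz = 130.4, Σw² = 7632.12, Σz² = 2865.66, Σwz = 4551.11
nΣwz − ΣwΣz = 27306.66 − 27670.88 = -364.22
nΣw² − (Σw)² = 45792.72 − 45028.84 = 763.88; nΣz² − (Σz)² = 17193.96 − 17004.16 = 189.8
r = -364.22 / √(763.88 × 189.8) = -364.22 / 380.7682 ≈ -0.957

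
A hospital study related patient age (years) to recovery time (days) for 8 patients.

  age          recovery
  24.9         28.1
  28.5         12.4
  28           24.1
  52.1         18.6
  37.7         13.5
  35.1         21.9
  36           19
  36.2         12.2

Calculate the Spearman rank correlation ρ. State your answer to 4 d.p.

-0.6190

Rank age: 1, 3, 2, 8, 7, 4, 5, 6
Rank recovery: 8, 2, 7, 4, 3, 6, 5, 1
d = rank(age) − rank(recovery): -7, 1, -5, 4, 4, -2, 0, 5; Σd² = 136
ρ = 1 − 6Σd² / [n(n²−1)] = 1 − 6×136 / (8×63) = 1 − 816/504 ≈ -0.6190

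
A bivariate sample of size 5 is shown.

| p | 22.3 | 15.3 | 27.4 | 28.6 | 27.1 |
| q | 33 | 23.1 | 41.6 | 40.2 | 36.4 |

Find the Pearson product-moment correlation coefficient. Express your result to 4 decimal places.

n = 5, Σp = 120.7, Σq = 174.3, Σp² = 3034.51, Σq² = 6294.17, Σpq = 4365.33
nΣpq − ΣpΣq = 21826.65 − 21038.01 = 788.64
nΣp² − (Σp)² = 15172.55 − 14568.49 = 604.06; nΣq² − (Σq)² = 31470.85 − 30380.49 = 1090.36
r = 788.64 / √(604.06 × 1090.36) = 788.64 / 811.5681 ≈ 0.9717

0.9717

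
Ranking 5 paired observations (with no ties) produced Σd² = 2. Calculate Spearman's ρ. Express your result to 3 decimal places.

ρ = 1 − 6Σd² / [n(n²−1)] = 1 − 6×2 / (5×24)
  = 1 − 12/120 = 1 − 0.1000 ≈ 0.900

0.900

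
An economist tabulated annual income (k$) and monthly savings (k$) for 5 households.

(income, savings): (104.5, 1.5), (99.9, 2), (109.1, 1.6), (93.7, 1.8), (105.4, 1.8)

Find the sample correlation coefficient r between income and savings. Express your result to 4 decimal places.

-0.5273

n = 5, Σx = 512.6, Σy = 8.7, Σx² = 52691.92, Σy² = 15.29, Σxy = 889.49
nΣxy − ΣxΣy = 4447.45 − 4459.62 = -12.17
nΣx² − (Σx)² = 263459.6 − 262758.76 = 700.84; nΣy² − (Σy)² = 76.45 − 75.69 = 0.76
r = -12.17 / √(700.84 × 0.76) = -12.17 / 23.0790 ≈ -0.5273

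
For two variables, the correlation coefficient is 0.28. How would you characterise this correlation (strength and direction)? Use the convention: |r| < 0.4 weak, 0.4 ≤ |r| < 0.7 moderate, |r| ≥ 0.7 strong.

r = 0.28 > 0 so the relationship is positive.
|r| = 0.28, which falls in the weak range.

weak positive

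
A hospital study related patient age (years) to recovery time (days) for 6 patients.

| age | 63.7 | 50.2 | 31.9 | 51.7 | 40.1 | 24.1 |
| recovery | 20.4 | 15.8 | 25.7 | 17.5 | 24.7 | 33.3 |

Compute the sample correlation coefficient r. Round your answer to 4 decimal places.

-0.8277

n = 6, Σx = 261.7, Σy = 137.4, Σx² = 12457.05, Σy² = 3351.52, Σxy = 5610.22
nΣxy − ΣxΣy = 33661.32 − 35957.58 = -2296.26
nΣx² − (Σx)² = 74742.3 − 68486.89 = 6255.41; nΣy² − (Σy)² = 20109.12 − 18878.76 = 1230.36
r = -2296.26 / √(6255.41 × 1230.36) = -2296.26 / 2774.2398 ≈ -0.8277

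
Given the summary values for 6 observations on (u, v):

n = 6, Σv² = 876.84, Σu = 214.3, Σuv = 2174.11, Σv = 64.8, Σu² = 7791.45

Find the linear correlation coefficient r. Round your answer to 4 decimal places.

-0.9000

r = (nΣuv − ΣuΣv) / √[(nΣu² − (Σu)²)(nΣv² − (Σv)²)]
Numerator: 6×2174.11 − 214.3×64.8 = -841.98
Denominator: √[(46748.7 − 45924.49)(5261.04 − 4199.04)] = √[824.21 × 1062] = 935.5806
r = -841.98 / 935.5806 ≈ -0.9000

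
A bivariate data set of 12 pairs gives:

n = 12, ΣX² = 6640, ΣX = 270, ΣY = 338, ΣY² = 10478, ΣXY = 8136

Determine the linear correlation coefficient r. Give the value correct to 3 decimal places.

r = (nΣXY − ΣXΣY) / √[(nΣX² − (ΣX)²)(nΣY² − (ΣY)²)]
Numerator: 12×8136 − 270×338 = 6372
Denominator: √[(79680 − 72900)(125736 − 114244)] = √[6780 × 11492] = 8826.9904
r = 6372 / 8826.9904 ≈ 0.722

0.722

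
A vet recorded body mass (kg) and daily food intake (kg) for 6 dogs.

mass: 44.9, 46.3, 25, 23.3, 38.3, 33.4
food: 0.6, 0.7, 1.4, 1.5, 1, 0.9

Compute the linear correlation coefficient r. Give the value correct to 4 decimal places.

-0.9567

n = 6, Σx = 211.2, Σy = 6.1, Σx² = 7910.04, Σy² = 6.87, Σxy = 197.66
nΣxy − ΣxΣy = 1185.96 − 1288.32 = -102.36
nΣx² − (Σx)² = 47460.24 − 44605.44 = 2854.8; nΣy² − (Σy)² = 41.22 − 37.21 = 4.01
r = -102.36 / √(2854.8 × 4.01) = -102.36 / 106.9941 ≈ -0.9567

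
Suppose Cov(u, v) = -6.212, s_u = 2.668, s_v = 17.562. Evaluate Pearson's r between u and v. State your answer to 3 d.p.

r = Cov(u,v) / (s_u · s_v) = -6.212 / (2.668 × 17.562)
  = -6.212 / 46.8554 ≈ -0.133

-0.133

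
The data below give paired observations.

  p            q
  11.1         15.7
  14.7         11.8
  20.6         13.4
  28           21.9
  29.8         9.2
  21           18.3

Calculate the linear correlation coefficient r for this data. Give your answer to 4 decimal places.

n = 6, Σp = 125.2, Σq = 90.3, Σp² = 2876.7, Σq² = 1464.43, Σpq = 1895.43
nΣpq − ΣpΣq = 11372.58 − 11305.56 = 67.02
nΣp² − (Σp)² = 17260.2 − 15675.04 = 1585.16; nΣq² − (Σq)² = 8786.58 − 8154.09 = 632.49
r = 67.02 / √(1585.16 × 632.49) = 67.02 / 1001.2981 ≈ 0.0669

0.0669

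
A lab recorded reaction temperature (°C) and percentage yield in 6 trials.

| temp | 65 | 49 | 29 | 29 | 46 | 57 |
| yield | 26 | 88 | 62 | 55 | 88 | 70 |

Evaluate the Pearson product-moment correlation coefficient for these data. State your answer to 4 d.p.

-0.2327

n = 6, Σx = 275, Σy = 389, Σx² = 13673, Σy² = 27933, Σxy = 17433
nΣxy − ΣxΣy = 104598 − 106975 = -2377
nΣx² − (Σx)² = 82038 − 75625 = 6413; nΣy² − (Σy)² = 167598 − 151321 = 16277
r = -2377 / √(6413 × 16277) = -2377 / 10216.8685 ≈ -0.2327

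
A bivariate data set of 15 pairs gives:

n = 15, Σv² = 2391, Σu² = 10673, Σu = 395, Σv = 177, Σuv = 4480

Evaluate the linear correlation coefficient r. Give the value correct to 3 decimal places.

r = (nΣuv − ΣuΣv) / √[(nΣu² − (Σu)²)(nΣv² − (Σv)²)]
Numerator: 15×4480 − 395×177 = -2715
Denominator: √[(160095 − 156025)(35865 − 31329)] = √[4070 × 4536] = 4296.6871
r = -2715 / 4296.6871 ≈ -0.632

-0.632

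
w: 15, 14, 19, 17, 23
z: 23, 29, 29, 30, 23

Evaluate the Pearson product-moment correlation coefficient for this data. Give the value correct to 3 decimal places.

n = 5, Σw = 88, Σz = 134, Σw² = 1600, Σz² = 3640, Σwz = 2341
nΣwz − ΣwΣz = 11705 − 11792 = -87
nΣw² − (Σw)² = 8000 − 7744 = 256; nΣz² − (Σz)² = 18200 − 17956 = 244
r = -87 / √(256 × 244) = -87 / 249.9280 ≈ -0.348

-0.348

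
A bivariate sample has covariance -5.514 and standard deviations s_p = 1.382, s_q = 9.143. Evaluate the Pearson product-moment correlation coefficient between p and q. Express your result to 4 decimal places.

-0.4364

r = Cov(p,q) / (s_p · s_q) = -5.514 / (1.382 × 9.143)
  = -5.514 / 12.6356 ≈ -0.4364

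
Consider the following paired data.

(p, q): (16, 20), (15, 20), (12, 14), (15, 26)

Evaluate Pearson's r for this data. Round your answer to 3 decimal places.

0.707

n = 4, Σp = 58, Σq = 80, Σp² = 850, Σq² = 1672, Σpq = 1178
nΣpq − ΣpΣq = 4712 − 4640 = 72
nΣp² − (Σp)² = 3400 − 3364 = 36; nΣq² − (Σq)² = 6688 − 6400 = 288
r = 72 / √(36 × 288) = 72 / 101.8234 ≈ 0.707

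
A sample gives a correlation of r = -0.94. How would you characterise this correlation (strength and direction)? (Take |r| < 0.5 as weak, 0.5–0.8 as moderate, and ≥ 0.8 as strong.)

r = -0.94 < 0 so the relationship is negative.
|r| = 0.94, which falls in the strong range.

strong negative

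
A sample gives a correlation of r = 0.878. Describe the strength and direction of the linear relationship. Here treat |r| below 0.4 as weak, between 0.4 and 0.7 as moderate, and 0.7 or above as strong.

strong positive

r = 0.878 > 0 so the relationship is positive.
|r| = 0.878, which falls in the strong range.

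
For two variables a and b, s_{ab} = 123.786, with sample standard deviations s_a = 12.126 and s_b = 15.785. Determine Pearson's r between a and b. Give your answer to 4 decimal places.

r = Cov(a,b) / (s_a · s_b) = 123.786 / (12.126 × 15.785)
  = 123.786 / 191.4089 ≈ 0.6467

0.6467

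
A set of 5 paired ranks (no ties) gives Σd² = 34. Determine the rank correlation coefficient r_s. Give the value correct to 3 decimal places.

ρ = 1 − 6Σd² / [n(n²−1)] = 1 − 6×34 / (5×24)
  = 1 − 204/120 = 1 − 1.7000 ≈ -0.700

-0.700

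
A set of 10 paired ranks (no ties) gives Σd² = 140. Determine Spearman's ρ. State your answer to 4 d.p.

0.1515

ρ = 1 − 6Σd² / [n(n²−1)] = 1 − 6×140 / (10×99)
  = 1 − 840/990 = 1 − 0.84848 ≈ 0.1515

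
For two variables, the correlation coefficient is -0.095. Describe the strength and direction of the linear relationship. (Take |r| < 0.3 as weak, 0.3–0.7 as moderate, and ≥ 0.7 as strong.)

r = -0.095 < 0 so the relationship is negative.
|r| = 0.095, which falls in the weak range.

weak negative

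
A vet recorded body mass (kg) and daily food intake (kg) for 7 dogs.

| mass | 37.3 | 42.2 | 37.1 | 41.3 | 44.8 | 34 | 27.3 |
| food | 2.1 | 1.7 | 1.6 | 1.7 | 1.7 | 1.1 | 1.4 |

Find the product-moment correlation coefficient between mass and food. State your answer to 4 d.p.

0.4850

n = 7, Σx = 264, Σy = 11.3, Σx² = 10162.56, Σy² = 18.81, Σxy = 431.42
nΣxy − ΣxΣy = 3019.94 − 2983.2 = 36.74
nΣx² − (Σx)² = 71137.92 − 69696 = 1441.92; nΣy² − (Σy)² = 131.67 − 127.69 = 3.98
r = 36.74 / √(1441.92 × 3.98) = 36.74 / 75.7551 ≈ 0.4850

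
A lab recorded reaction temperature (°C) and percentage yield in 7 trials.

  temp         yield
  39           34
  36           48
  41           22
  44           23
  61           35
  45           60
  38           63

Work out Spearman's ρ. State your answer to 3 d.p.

-0.214

Rank temp: 3, 1, 4, 5, 7, 6, 2
Rank yield: 3, 5, 1, 2, 4, 6, 7
d = rank(temp) − rank(yield): 0, -4, 3, 3, 3, 0, -5; Σd² = 68
ρ = 1 − 6Σd² / [n(n²−1)] = 1 − 6×68 / (7×48) = 1 − 408/336 ≈ -0.214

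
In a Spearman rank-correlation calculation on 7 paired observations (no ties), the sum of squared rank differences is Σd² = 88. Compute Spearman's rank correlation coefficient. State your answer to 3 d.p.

-0.571

ρ = 1 − 6Σd² / [n(n²−1)] = 1 − 6×88 / (7×48)
  = 1 − 528/336 = 1 − 1.5714 ≈ -0.571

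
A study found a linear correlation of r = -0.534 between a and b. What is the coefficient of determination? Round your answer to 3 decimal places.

r² = (-0.534)² = 0.285

0.285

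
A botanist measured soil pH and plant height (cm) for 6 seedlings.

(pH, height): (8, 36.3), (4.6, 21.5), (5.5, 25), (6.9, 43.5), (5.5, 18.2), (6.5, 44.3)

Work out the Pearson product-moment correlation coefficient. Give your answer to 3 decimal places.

n = 6, Σx = 37, Σy = 188.8, Σx² = 235.52, Σy² = 6590.92, Σxy = 1215
nΣxy − ΣxΣy = 7290 − 6985.6 = 304.4
nΣx² − (Σx)² = 1413.12 − 1369 = 44.12; nΣy² − (Σy)² = 39545.52 − 35645.44 = 3900.08
r = 304.4 / √(44.12 × 3900.08) = 304.4 / 414.8151 ≈ 0.734

0.734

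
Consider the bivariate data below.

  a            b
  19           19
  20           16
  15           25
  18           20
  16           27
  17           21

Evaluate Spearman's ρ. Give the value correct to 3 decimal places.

Rank a: 5, 6, 1, 4, 2, 3
Rank b: 2, 1, 5, 3, 6, 4
d = rank(a) − rank(b): 3, 5, -4, 1, -4, -1; Σd² = 68
ρ = 1 − 6Σd² / [n(n²−1)] = 1 − 6×68 / (6×35) = 1 − 408/210 ≈ -0.943

-0.943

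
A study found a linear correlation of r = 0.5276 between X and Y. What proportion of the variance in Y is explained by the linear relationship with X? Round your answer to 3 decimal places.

r² = (0.5276)² = 0.278

0.278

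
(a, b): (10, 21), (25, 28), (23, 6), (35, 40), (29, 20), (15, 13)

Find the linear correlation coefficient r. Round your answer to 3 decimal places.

0.556

n = 6, Σa = 137, Σb = 128, Σa² = 3545, Σb² = 3430, Σab = 3223
nΣab − ΣaΣb = 19338 − 17536 = 1802
nΣa² − (Σa)² = 21270 − 18769 = 2501; nΣb² − (Σb)² = 20580 − 16384 = 4196
r = 1802 / √(2501 × 4196) = 1802 / 3239.4746 ≈ 0.556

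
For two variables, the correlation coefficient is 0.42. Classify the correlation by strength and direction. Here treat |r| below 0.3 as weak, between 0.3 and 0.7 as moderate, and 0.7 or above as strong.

moderate positive

r = 0.42 > 0 so the relationship is positive.
|r| = 0.42, which falls in the moderate range.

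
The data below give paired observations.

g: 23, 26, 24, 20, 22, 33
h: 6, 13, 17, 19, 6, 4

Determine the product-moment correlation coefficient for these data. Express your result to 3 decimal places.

n = 6, Σg = 148, Σh = 65, Σg² = 3754, Σh² = 907, Σgh = 1528
nΣgh − ΣgΣh = 9168 − 9620 = -452
nΣg² − (Σg)² = 22524 − 21904 = 620; nΣh² − (Σh)² = 5442 − 4225 = 1217
r = -452 / √(620 × 1217) = -452 / 868.6426 ≈ -0.520

-0.520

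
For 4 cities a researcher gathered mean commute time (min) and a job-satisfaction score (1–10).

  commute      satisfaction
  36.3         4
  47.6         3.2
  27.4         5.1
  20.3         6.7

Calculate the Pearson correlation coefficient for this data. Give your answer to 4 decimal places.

-0.9673

n = 4, Σx = 131.6, Σy = 19, Σx² = 4746.3, Σy² = 97.14, Σxy = 573.27
nΣxy − ΣxΣy = 2293.08 − 2500.4 = -207.32
nΣx² − (Σx)² = 18985.2 − 17318.56 = 1666.64; nΣy² − (Σy)² = 388.56 − 361 = 27.56
r = -207.32 / √(1666.64 × 27.56) = -207.32 / 214.3189 ≈ -0.9673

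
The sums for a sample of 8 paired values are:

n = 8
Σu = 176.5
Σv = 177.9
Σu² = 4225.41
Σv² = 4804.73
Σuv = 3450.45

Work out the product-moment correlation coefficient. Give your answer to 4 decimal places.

r = (nΣuv − ΣuΣv) / √[(nΣu² − (Σu)²)(nΣv² − (Σv)²)]
Numerator: 8×3450.45 − 176.5×177.9 = -3795.75
Denominator: √[(33803.28 − 31152.25)(38437.84 − 31648.41)] = √[2651.03 × 6789.43] = 4242.5208
r = -3795.75 / 4242.5208 ≈ -0.8947

-0.8947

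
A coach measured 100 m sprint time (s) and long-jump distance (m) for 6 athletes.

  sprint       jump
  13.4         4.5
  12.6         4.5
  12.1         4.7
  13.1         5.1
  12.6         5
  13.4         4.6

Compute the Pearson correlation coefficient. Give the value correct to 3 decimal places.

n = 6, Σx = 77.2, Σy = 28.4, Σx² = 994.66, Σy² = 134.76, Σxy = 365.32
nΣxy − ΣxΣy = 2191.92 − 2192.48 = -0.56
nΣx² − (Σx)² = 5967.96 − 5959.84 = 8.12; nΣy² − (Σy)² = 808.56 − 806.56 = 2
r = -0.56 / √(8.12 × 2) = -0.56 / 4.0299 ≈ -0.139

-0.139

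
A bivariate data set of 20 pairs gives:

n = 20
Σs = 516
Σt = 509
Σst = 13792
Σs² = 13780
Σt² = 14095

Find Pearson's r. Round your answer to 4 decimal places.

r = (nΣst − ΣsΣt) / √[(nΣs² − (Σs)²)(nΣt² − (Σt)²)]
Numerator: 20×13792 − 516×509 = 13196
Denominator: √[(275600 − 266256)(281900 − 259081)] = √[9344 × 22819] = 14602.0799
r = 13196 / 14602.0799 ≈ 0.9037

0.9037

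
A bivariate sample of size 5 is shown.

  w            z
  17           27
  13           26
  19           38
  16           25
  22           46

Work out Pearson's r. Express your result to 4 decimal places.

0.9035

n = 5, Σw = 87, Σz = 162, Σw² = 1559, Σz² = 5590, Σwz = 2931
nΣwz − ΣwΣz = 14655 − 14094 = 561
nΣw² − (Σw)² = 7795 − 7569 = 226; nΣz² − (Σz)² = 27950 − 26244 = 1706
r = 561 / √(226 × 1706) = 561 / 620.9316 ≈ 0.9035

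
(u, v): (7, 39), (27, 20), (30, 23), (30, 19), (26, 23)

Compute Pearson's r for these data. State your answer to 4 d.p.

n = 5, Σu = 120, Σv = 124, Σu² = 3254, Σv² = 3340, Σuv = 2671
nΣuv − ΣuΣv = 13355 − 14880 = -1525
nΣu² − (Σu)² = 16270 − 14400 = 1870; nΣv² − (Σv)² = 16700 − 15376 = 1324
r = -1525 / √(1870 × 1324) = -1525 / 1573.4929 ≈ -0.9692

-0.9692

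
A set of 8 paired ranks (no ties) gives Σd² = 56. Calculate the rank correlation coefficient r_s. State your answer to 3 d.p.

0.333

ρ = 1 − 6Σd² / [n(n²−1)] = 1 − 6×56 / (8×63)
  = 1 − 336/504 = 1 − 0.6667 ≈ 0.333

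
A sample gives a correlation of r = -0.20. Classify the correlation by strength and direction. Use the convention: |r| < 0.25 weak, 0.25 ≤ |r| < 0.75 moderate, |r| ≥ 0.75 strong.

weak negative

r = -0.20 < 0 so the relationship is negative.
|r| = 0.20, which falls in the weak range.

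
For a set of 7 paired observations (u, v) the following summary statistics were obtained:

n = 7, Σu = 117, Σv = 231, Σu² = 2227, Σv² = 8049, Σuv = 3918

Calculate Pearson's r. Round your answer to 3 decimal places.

r = (nΣuv − ΣuΣv) / √[(nΣu² − (Σu)²)(nΣv² − (Σv)²)]
Numerator: 7×3918 − 117×231 = 399
Denominator: √[(15589 − 13689)(56343 − 53361)] = √[1900 × 2982] = 2380.2941
r = 399 / 2380.2941 ≈ 0.168

0.168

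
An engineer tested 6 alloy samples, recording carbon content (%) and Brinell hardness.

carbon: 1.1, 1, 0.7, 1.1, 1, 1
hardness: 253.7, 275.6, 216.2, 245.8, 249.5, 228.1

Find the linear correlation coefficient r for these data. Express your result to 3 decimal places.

n = 6, Σx = 5.9, Σy = 1468.9, Σx² = 5.91, Σy² = 361758.99, Σxy = 1453.99
nΣxy − ΣxΣy = 8723.94 − 8666.51 = 57.43
nΣx² − (Σx)² = 35.46 − 34.81 = 0.65; nΣy² − (Σy)² = 2170553.94 − 2157667.21 = 12886.73
r = 57.43 / √(0.65 × 12886.73) = 57.43 / 91.5225 ≈ 0.627

0.627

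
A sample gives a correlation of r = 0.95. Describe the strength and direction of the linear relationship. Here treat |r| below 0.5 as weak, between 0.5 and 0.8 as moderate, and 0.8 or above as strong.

strong positive

r = 0.95 > 0 so the relationship is positive.
|r| = 0.95, which falls in the strong range.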